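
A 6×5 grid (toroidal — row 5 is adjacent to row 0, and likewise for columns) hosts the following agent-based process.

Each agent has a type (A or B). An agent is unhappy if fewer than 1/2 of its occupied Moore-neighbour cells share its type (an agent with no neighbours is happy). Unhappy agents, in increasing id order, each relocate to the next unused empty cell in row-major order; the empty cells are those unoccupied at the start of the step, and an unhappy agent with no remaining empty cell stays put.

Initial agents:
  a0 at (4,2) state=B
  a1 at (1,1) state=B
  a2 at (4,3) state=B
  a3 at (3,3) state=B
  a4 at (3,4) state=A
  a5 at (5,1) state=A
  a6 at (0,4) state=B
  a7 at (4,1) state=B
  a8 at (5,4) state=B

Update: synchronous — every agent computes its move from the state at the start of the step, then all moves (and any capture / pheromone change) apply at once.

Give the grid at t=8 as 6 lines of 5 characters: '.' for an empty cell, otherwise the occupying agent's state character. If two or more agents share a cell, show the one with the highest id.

BA..B
.A...
.....
...B.
.BBB.
....B

t=1: a0@(4,2):B a1@(1,1):B a2@(4,3):B a3@(3,3):B a4@(0,0):A a5@(0,1):A a6@(0,4):B a7@(4,1):B a8@(5,4):B
t=2: a0@(4,2):B a1@(0,2):B a2@(4,3):B a3@(3,3):B a4@(0,3):A a5@(0,1):A a6@(0,4):B a7@(4,1):B a8@(5,4):B
t=3: a0@(4,2):B a1@(0,0):B a2@(4,3):B a3@(3,3):B a4@(1,0):A a5@(1,1):A a6@(0,4):B a7@(4,1):B a8@(5,4):B
t=4: a0@(4,2):B a1@(0,0):B a2@(4,3):B a3@(3,3):B a4@(0,1):A a5@(1,1):A a6@(0,4):B a7@(4,1):B a8@(5,4):B
t=5: (unchanged — steady state)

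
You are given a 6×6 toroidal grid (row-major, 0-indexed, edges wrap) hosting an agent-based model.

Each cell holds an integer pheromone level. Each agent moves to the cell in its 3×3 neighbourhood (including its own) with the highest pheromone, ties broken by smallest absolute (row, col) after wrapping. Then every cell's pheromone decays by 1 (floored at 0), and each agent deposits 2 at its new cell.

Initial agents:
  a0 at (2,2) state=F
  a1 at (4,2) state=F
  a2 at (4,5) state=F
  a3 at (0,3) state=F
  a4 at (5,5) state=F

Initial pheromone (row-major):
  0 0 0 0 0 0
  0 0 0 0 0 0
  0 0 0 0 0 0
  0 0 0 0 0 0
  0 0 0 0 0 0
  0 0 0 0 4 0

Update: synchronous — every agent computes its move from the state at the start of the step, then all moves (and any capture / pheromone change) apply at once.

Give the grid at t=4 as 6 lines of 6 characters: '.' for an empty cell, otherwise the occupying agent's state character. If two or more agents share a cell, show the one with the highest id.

t=1: a0@(1,1) a1@(3,1) a2@(5,4) a3@(5,4) a4@(5,4) | pheromone: 0 0 0 0 0 0 / 0 2 0 0 0 0 / 0 0 0 0 0 0 / 0 2 0 0 0 0 / 0 0 0 0 0 0 / 0 0 0 0 9 0
t=2: a0@(1,1) a1@(3,1) a2@(5,4) a3@(5,4) a4@(5,4) | pheromone: 0 0 0 0 0 0 / 0 3 0 0 0 0 / 0 0 0 0 0 0 / 0 3 0 0 0 0 / 0 0 0 0 0 0 / 0 0 0 0 14 0
t=3: a0@(1,1) a1@(3,1) a2@(5,4) a3@(5,4) a4@(5,4) | pheromone: 0 0 0 0 0 0 / 0 4 0 0 0 0 / 0 0 0 0 0 0 / 0 4 0 0 0 0 / 0 0 0 0 0 0 / 0 0 0 0 19 0
t=4: a0@(1,1) a1@(3,1) a2@(5,4) a3@(5,4) a4@(5,4) | pheromone: 0 0 0 0 0 0 / 0 5 0 0 0 0 / 0 0 0 0 0 0 / 0 5 0 0 0 0 / 0 0 0 0 0 0 / 0 0 0 0 24 0

......
.F....
......
.F....
......
....F.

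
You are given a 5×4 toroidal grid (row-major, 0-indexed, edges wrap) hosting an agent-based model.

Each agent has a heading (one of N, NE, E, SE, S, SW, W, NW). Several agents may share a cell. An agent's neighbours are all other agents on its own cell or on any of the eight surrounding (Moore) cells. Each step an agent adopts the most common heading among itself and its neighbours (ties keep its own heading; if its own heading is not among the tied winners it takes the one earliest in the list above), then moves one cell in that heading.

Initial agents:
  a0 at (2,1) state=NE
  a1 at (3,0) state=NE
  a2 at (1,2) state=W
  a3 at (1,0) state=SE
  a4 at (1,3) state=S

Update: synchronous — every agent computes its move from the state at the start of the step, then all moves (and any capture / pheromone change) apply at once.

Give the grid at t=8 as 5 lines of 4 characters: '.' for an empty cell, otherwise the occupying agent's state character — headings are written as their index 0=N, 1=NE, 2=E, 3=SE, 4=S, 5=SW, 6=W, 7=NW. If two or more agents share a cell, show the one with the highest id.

t=1: a0@(1,2):NE a1@(2,1):NE a2@(1,1):W a3@(2,1):SE a4@(2,3):S
t=2: a0@(0,3):NE a1@(1,2):NE a2@(0,2):NE a3@(1,2):NE a4@(3,3):S
t=3: a0@(4,0):NE a1@(0,3):NE a2@(4,3):NE a3@(0,3):NE a4@(4,3):S
t=4: a0@(3,1):NE a1@(4,0):NE a2@(3,0):NE a3@(4,0):NE a4@(3,0):NE
t=5: a0@(2,2):NE a1@(3,1):NE a2@(2,1):NE a3@(3,1):NE a4@(2,1):NE
t=6: a0@(1,3):NE a1@(2,2):NE a2@(1,2):NE a3@(2,2):NE a4@(1,2):NE
t=7: a0@(0,0):NE a1@(1,3):NE a2@(0,3):NE a3@(1,3):NE a4@(0,3):NE
t=8: a0@(4,1):NE a1@(0,0):NE a2@(4,0):NE a3@(0,0):NE a4@(4,0):NE

1...
....
....
....
11..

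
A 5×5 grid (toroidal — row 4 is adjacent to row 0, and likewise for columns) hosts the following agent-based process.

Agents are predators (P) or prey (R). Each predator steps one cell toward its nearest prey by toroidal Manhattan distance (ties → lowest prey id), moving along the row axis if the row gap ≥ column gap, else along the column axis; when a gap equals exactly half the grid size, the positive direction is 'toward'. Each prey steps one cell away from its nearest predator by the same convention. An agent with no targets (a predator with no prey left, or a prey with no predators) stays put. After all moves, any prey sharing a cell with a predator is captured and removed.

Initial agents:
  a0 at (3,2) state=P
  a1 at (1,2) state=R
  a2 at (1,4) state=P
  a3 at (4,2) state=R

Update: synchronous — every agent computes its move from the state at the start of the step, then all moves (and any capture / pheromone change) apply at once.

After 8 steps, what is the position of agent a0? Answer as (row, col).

(1, 2)

t=1: a0@(4,2):P a1@(0,2):R a2@(1,3):P a3@(0,2):R
t=2: a0@(0,2):P a1@(1,2):R a2@(0,3):P a3@(1,2):R
t=3: a0@(1,2):P a1@(2,2):R a2@(1,3):P a3@(2,2):R
t=4: a0@(2,2):P a1@(3,2):R a2@(2,3):P a3@(3,2):R
t=5: a0@(3,2):P a1@(4,2):R a2@(3,3):P a3@(4,2):R
t=6: a0@(4,2):P a1@(0,2):R a2@(4,3):P a3@(0,2):R
t=7: a0@(0,2):P a1@(1,2):R a2@(0,3):P a3@(1,2):R
t=8: a0@(1,2):P a1@(2,2):R a2@(1,3):P a3@(2,2):R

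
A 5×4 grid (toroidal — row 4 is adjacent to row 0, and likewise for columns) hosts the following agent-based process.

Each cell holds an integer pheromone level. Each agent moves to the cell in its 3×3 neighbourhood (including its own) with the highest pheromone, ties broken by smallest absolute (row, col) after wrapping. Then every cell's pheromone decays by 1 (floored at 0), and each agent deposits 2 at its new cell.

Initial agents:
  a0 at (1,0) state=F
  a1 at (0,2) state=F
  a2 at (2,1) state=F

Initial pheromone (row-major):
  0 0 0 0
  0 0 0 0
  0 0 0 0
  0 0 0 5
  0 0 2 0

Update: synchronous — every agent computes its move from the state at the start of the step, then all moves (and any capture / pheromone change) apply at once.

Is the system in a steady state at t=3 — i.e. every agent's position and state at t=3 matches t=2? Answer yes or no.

yes

t=1: a0@(0,0) a1@(4,2) a2@(1,0) | pheromone: 2 0 0 0 / 2 0 0 0 / 0 0 0 0 / 0 0 0 4 / 0 0 3 0
t=2: a0@(0,0) a1@(3,3) a2@(0,0) | pheromone: 5 0 0 0 / 1 0 0 0 / 0 0 0 0 / 0 0 0 5 / 0 0 2 0
t=3: a0@(0,0) a1@(3,3) a2@(0,0) | pheromone: 8 0 0 0 / 0 0 0 0 / 0 0 0 0 / 0 0 0 6 / 0 0 1 0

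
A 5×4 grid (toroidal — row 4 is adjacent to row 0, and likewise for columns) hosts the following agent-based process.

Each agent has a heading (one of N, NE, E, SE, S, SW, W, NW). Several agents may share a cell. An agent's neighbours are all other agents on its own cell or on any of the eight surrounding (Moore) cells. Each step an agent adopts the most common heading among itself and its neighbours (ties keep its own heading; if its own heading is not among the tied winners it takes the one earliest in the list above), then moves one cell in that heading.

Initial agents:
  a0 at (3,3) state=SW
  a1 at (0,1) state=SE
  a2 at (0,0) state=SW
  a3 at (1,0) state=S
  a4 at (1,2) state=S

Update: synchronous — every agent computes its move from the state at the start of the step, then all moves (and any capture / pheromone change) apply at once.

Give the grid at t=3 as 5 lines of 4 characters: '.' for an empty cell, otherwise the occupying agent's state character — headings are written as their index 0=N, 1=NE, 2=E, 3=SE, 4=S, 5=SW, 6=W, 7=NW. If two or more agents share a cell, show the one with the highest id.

....
5...
....
.4.4
4.4.

t=1: a0@(4,2):SW a1@(1,1):S a2@(1,3):SW a3@(2,0):S a4@(2,2):S
t=2: a0@(0,1):SW a1@(2,1):S a2@(2,3):S a3@(3,0):S a4@(3,2):S
t=3: a0@(1,0):SW a1@(3,1):S a2@(3,3):S a3@(4,0):S a4@(4,2):S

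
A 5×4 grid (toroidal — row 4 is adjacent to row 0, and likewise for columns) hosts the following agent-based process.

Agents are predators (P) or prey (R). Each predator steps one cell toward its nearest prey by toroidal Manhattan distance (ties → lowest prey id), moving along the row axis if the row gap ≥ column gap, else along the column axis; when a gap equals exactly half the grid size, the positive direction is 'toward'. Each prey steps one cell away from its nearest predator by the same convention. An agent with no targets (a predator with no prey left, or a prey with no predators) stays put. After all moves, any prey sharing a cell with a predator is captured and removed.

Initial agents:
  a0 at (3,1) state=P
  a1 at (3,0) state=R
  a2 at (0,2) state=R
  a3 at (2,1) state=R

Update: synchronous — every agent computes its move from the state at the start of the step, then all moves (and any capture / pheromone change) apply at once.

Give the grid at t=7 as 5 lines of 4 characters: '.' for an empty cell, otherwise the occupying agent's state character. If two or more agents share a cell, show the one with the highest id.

....
.RR.
....
.RP.
....

t=1: a0@(3,0):P a1@(3,3):R a2@(1,2):R a3@(1,1):R
t=2: a0@(3,3):P a1@(3,2):R a2@(0,2):R a3@(0,1):R
t=3: a0@(3,2):P a1@(3,1):R a2@(1,2):R a3@(1,1):R
t=4: a0@(3,1):P a1@(3,0):R a2@(0,2):R a3@(0,1):R
t=5: a0@(3,0):P a1@(3,3):R a2@(1,2):R a3@(1,1):R
t=6: a0@(3,3):P a1@(3,2):R a2@(0,2):R a3@(0,1):R
t=7: a0@(3,2):P a1@(3,1):R a2@(1,2):R a3@(1,1):R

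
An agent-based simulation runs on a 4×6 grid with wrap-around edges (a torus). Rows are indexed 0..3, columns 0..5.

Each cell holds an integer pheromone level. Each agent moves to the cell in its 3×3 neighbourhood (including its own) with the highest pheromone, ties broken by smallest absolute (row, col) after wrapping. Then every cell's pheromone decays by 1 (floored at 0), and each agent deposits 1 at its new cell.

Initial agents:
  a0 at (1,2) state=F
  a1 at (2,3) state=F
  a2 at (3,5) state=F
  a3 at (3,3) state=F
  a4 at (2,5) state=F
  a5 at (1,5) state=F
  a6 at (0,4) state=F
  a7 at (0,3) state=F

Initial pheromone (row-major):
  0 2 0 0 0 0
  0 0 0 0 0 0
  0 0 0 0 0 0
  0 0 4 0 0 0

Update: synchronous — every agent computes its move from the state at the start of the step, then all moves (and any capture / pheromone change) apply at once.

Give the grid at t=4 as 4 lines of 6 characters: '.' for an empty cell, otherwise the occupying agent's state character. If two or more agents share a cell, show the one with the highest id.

F.....
......
......
..F...

t=1: a0@(0,1) a1@(3,2) a2@(0,0) a3@(3,2) a4@(1,0) a5@(0,0) a6@(0,3) a7@(3,2) | pheromone: 2 2 0 1 0 0 / 1 0 0 0 0 0 / 0 0 0 0 0 0 / 0 0 6 0 0 0
t=2: a0@(3,2) a1@(3,2) a2@(0,0) a3@(3,2) a4@(0,0) a5@(0,0) a6@(3,2) a7@(3,2) | pheromone: 4 1 0 0 0 0 / 0 0 0 0 0 0 / 0 0 0 0 0 0 / 0 0 10 0 0 0
t=3: a0@(3,2) a1@(3,2) a2@(0,0) a3@(3,2) a4@(0,0) a5@(0,0) a6@(3,2) a7@(3,2) | pheromone: 6 0 0 0 0 0 / 0 0 0 0 0 0 / 0 0 0 0 0 0 / 0 0 14 0 0 0
t=4: a0@(3,2) a1@(3,2) a2@(0,0) a3@(3,2) a4@(0,0) a5@(0,0) a6@(3,2) a7@(3,2) | pheromone: 8 0 0 0 0 0 / 0 0 0 0 0 0 / 0 0 0 0 0 0 / 0 0 18 0 0 0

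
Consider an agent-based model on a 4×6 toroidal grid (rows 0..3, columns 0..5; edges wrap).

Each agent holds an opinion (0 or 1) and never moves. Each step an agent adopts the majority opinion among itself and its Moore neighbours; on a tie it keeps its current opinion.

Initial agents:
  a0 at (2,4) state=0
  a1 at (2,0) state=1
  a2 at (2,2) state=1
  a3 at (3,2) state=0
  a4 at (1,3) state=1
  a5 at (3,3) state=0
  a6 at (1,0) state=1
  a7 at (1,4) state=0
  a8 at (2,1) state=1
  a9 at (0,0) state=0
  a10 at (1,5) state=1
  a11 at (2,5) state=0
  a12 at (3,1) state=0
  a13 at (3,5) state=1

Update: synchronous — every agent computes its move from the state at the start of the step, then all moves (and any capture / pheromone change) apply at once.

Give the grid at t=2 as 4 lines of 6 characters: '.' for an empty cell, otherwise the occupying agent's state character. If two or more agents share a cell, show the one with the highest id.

t=1: a0@(2,4):0 a1@(2,0):1 a2@(2,2):1 a3@(3,2):0 a4@(1,3):1 a5@(3,3):0 a6@(1,0):1 a7@(1,4):0 a8@(2,1):1 a9@(0,0):1 a10@(1,5):0 a11@(2,5):1 a12@(3,1):0 a13@(3,5):0
t=2: a0@(2,4):0 a1@(2,0):1 a2@(2,2):1 a3@(3,2):0 a4@(1,3):1 a5@(3,3):0 a6@(1,0):1 a7@(1,4):0 a8@(2,1):1 a9@(0,0):0 a10@(1,5):1 a11@(2,5):0 a12@(3,1):1 a13@(3,5):1

0.....
1..101
111.00
.100.1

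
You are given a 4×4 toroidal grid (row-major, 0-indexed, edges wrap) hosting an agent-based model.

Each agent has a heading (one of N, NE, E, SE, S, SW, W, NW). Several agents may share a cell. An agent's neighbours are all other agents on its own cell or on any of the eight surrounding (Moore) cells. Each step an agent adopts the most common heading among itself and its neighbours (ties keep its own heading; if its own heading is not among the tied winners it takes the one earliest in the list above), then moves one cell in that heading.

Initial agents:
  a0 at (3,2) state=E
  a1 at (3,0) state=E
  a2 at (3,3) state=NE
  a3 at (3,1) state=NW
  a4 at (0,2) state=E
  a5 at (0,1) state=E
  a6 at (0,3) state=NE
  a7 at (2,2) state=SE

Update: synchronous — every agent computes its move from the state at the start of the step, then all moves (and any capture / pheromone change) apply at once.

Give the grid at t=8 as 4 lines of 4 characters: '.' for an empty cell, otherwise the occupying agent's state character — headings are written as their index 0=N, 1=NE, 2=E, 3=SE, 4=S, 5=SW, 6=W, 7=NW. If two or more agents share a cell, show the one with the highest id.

.222
....
....
2222

t=1: a0@(3,3):E a1@(3,1):E a2@(3,0):E a3@(3,2):E a4@(0,3):E a5@(0,2):E a6@(0,0):E a7@(3,3):SE
t=2: a0@(3,0):E a1@(3,2):E a2@(3,1):E a3@(3,3):E a4@(0,0):E a5@(0,3):E a6@(0,1):E a7@(3,0):E
t=3: a0@(3,1):E a1@(3,3):E a2@(3,2):E a3@(3,0):E a4@(0,1):E a5@(0,0):E a6@(0,2):E a7@(3,1):E
t=4: a0@(3,2):E a1@(3,0):E a2@(3,3):E a3@(3,1):E a4@(0,2):E a5@(0,1):E a6@(0,3):E a7@(3,2):E
t=5: a0@(3,3):E a1@(3,1):E a2@(3,0):E a3@(3,2):E a4@(0,3):E a5@(0,2):E a6@(0,0):E a7@(3,3):E
t=6: a0@(3,0):E a1@(3,2):E a2@(3,1):E a3@(3,3):E a4@(0,0):E a5@(0,3):E a6@(0,1):E a7@(3,0):E
t=7: a0@(3,1):E a1@(3,3):E a2@(3,2):E a3@(3,0):E a4@(0,1):E a5@(0,0):E a6@(0,2):E a7@(3,1):E
t=8: a0@(3,2):E a1@(3,0):E a2@(3,3):E a3@(3,1):E a4@(0,2):E a5@(0,1):E a6@(0,3):E a7@(3,2):E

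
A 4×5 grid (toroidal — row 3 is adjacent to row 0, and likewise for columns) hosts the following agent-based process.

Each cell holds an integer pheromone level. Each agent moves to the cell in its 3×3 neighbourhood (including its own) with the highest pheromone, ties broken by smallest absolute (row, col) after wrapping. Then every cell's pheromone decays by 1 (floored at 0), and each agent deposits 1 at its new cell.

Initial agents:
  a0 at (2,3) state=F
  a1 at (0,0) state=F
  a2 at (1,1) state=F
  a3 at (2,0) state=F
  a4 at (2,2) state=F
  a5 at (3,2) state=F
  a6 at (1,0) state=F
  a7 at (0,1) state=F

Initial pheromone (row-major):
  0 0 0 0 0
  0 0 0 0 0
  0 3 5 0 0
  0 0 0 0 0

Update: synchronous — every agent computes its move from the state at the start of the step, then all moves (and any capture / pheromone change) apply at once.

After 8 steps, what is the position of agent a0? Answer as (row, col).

t=1: a0@(2,2) a1@(0,0) a2@(2,2) a3@(2,1) a4@(2,2) a5@(2,2) a6@(2,1) a7@(0,0) | pheromone: 2 0 0 0 0 / 0 0 0 0 0 / 0 4 8 0 0 / 0 0 0 0 0
t=2: a0@(2,2) a1@(0,0) a2@(2,2) a3@(2,2) a4@(2,2) a5@(2,2) a6@(2,2) a7@(0,0) | pheromone: 3 0 0 0 0 / 0 0 0 0 0 / 0 3 13 0 0 / 0 0 0 0 0
t=3: a0@(2,2) a1@(0,0) a2@(2,2) a3@(2,2) a4@(2,2) a5@(2,2) a6@(2,2) a7@(0,0) | pheromone: 4 0 0 0 0 / 0 0 0 0 0 / 0 2 18 0 0 / 0 0 0 0 0
t=4: a0@(2,2) a1@(0,0) a2@(2,2) a3@(2,2) a4@(2,2) a5@(2,2) a6@(2,2) a7@(0,0) | pheromone: 5 0 0 0 0 / 0 0 0 0 0 / 0 1 23 0 0 / 0 0 0 0 0
t=5: a0@(2,2) a1@(0,0) a2@(2,2) a3@(2,2) a4@(2,2) a5@(2,2) a6@(2,2) a7@(0,0) | pheromone: 6 0 0 0 0 / 0 0 0 0 0 / 0 0 28 0 0 / 0 0 0 0 0
t=6: a0@(2,2) a1@(0,0) a2@(2,2) a3@(2,2) a4@(2,2) a5@(2,2) a6@(2,2) a7@(0,0) | pheromone: 7 0 0 0 0 / 0 0 0 0 0 / 0 0 33 0 0 / 0 0 0 0 0
t=7: a0@(2,2) a1@(0,0) a2@(2,2) a3@(2,2) a4@(2,2) a5@(2,2) a6@(2,2) a7@(0,0) | pheromone: 8 0 0 0 0 / 0 0 0 0 0 / 0 0 38 0 0 / 0 0 0 0 0
t=8: a0@(2,2) a1@(0,0) a2@(2,2) a3@(2,2) a4@(2,2) a5@(2,2) a6@(2,2) a7@(0,0) | pheromone: 9 0 0 0 0 / 0 0 0 0 0 / 0 0 43 0 0 / 0 0 0 0 0

(2, 2)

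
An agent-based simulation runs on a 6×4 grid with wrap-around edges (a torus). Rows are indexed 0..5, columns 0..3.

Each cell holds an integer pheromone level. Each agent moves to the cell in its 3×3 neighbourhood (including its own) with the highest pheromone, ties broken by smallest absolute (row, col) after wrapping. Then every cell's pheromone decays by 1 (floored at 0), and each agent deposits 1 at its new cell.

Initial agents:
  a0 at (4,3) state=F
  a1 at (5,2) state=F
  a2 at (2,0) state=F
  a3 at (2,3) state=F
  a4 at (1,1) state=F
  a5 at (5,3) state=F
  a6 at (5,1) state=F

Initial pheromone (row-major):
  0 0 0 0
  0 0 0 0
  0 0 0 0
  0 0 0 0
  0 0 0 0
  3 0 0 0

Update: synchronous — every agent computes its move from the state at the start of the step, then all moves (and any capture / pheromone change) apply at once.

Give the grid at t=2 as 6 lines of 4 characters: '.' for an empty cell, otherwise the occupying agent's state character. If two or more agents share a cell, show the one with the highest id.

....
F...
....
....
....
F...

t=1: a0@(5,0) a1@(0,1) a2@(1,0) a3@(1,0) a4@(0,0) a5@(5,0) a6@(5,0) | pheromone: 1 1 0 0 / 2 0 0 0 / 0 0 0 0 / 0 0 0 0 / 0 0 0 0 / 5 0 0 0
t=2: a0@(5,0) a1@(5,0) a2@(1,0) a3@(1,0) a4@(5,0) a5@(5,0) a6@(5,0) | pheromone: 0 0 0 0 / 3 0 0 0 / 0 0 0 0 / 0 0 0 0 / 0 0 0 0 / 9 0 0 0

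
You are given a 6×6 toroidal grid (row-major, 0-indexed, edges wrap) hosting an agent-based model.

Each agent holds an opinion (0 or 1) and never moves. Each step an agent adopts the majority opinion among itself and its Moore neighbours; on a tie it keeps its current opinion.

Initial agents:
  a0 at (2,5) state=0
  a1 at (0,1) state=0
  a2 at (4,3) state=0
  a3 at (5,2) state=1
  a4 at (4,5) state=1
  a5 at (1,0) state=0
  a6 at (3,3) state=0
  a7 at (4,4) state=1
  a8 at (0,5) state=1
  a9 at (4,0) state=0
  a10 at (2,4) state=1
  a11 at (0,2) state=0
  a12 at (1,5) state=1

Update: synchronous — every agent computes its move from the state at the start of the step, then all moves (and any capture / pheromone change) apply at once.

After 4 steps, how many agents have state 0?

8

t=1: a0@(2,5):0 a1@(0,1):0 a2@(4,3):0 a3@(5,2):0 a4@(4,5):1 a5@(1,0):0 a6@(3,3):0 a7@(4,4):1 a8@(0,5):1 a9@(4,0):0 a10@(2,4):1 a11@(0,2):0 a12@(1,5):1
t=2: (unchanged — steady state)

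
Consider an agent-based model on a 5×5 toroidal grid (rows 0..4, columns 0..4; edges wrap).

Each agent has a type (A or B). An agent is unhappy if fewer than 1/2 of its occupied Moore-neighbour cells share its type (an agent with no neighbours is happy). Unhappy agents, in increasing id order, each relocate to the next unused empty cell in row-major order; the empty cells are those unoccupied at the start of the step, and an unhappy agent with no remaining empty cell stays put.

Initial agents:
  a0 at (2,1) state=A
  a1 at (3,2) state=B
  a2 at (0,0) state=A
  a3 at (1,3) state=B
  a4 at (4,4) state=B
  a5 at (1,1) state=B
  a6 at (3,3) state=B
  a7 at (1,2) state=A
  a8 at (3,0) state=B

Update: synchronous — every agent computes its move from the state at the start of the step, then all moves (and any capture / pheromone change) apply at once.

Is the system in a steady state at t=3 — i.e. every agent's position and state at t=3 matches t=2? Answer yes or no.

t=1: a0@(0,1):A a1@(3,2):B a2@(0,2):A a3@(0,3):B a4@(4,4):B a5@(0,4):B a6@(3,3):B a7@(1,0):A a8@(3,0):B
t=2: (unchanged — steady state)

yes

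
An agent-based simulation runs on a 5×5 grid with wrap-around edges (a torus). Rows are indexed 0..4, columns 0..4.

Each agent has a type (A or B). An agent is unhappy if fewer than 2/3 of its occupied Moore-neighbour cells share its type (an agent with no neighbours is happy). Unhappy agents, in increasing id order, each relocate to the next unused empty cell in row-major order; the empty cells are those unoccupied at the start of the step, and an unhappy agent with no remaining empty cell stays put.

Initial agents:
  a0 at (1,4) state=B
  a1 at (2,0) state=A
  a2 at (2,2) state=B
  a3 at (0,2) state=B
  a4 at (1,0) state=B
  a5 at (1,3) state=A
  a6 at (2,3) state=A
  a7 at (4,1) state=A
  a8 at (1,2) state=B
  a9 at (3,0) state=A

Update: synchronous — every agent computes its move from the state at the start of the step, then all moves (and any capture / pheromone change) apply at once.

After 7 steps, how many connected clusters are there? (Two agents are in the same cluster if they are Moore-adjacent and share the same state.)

t=1: a0@(0,0):B a1@(0,1):A a2@(0,3):B a3@(0,4):B a4@(1,1):B a5@(2,1):A a6@(2,4):A a7@(3,1):A a8@(3,2):B a9@(3,0):A
t=2: a0@(0,0):B a1@(0,2):A a2@(0,3):B a3@(0,4):B a4@(1,0):B a5@(1,2):A a6@(2,4):A a7@(3,1):A a8@(1,3):B a9@(3,0):A
t=3: a0@(0,0):B a1@(0,1):A a2@(1,1):B a3@(0,4):B a4@(1,0):B a5@(1,4):A a6@(2,0):A a7@(3,1):A a8@(2,1):B a9@(3,0):A
t=4: a0@(0,2):B a1@(0,3):A a2@(1,2):B a3@(0,4):B a4@(1,3):B a5@(2,2):A a6@(2,3):A a7@(3,1):A a8@(2,4):B a9@(3,0):A
t=5: a0@(0,2):B a1@(0,0):A a2@(0,1):B a3@(1,0):B a4@(1,1):B a5@(1,4):A a6@(2,0):A a7@(3,1):A a8@(2,1):B a9@(3,2):A
t=6: a0@(0,2):B a1@(0,3):A a2@(0,1):B a3@(0,4):B a4@(1,1):B a5@(1,4):A a6@(1,2):A a7@(3,1):A a8@(1,3):B a9@(2,2):A
t=7: a0@(0,0):B a1@(1,0):A a2@(0,1):B a3@(2,0):B a4@(2,1):B a5@(2,3):A a6@(2,4):A a7@(3,1):A a8@(3,0):B a9@(3,2):A

3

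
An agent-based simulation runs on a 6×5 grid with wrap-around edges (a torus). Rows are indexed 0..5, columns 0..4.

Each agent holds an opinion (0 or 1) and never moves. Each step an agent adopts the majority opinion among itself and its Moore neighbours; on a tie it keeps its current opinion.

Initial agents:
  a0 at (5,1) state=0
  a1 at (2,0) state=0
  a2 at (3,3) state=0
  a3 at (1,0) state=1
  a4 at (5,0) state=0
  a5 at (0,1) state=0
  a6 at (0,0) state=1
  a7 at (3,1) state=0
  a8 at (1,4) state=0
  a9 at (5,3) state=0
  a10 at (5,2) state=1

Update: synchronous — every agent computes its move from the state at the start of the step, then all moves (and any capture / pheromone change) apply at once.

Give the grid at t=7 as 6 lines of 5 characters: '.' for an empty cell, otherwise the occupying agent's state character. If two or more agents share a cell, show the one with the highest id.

t=1: a0@(5,1):0 a1@(2,0):0 a2@(3,3):0 a3@(1,0):0 a4@(5,0):0 a5@(0,1):0 a6@(0,0):0 a7@(3,1):0 a8@(1,4):0 a9@(5,3):0 a10@(5,2):0
t=2: (unchanged — steady state)

00...
0...0
0....
.0.0.
.....
0000.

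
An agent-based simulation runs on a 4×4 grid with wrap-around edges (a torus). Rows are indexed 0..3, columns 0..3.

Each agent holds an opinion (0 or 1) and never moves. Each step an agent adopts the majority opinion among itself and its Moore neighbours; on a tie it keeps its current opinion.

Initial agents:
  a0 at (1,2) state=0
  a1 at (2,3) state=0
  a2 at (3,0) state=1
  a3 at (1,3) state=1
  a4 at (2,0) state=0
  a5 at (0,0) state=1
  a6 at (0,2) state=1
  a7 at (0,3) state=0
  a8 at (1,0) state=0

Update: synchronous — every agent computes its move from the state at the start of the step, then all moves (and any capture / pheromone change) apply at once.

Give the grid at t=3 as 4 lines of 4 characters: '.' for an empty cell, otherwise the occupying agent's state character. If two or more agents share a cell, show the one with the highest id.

0.00
0.00
0..0
0...

t=1: a0@(1,2):0 a1@(2,3):0 a2@(3,0):0 a3@(1,3):0 a4@(2,0):0 a5@(0,0):1 a6@(0,2):1 a7@(0,3):1 a8@(1,0):0
t=2: a0@(1,2):0 a1@(2,3):0 a2@(3,0):0 a3@(1,3):0 a4@(2,0):0 a5@(0,0):0 a6@(0,2):1 a7@(0,3):0 a8@(1,0):0
t=3: a0@(1,2):0 a1@(2,3):0 a2@(3,0):0 a3@(1,3):0 a4@(2,0):0 a5@(0,0):0 a6@(0,2):0 a7@(0,3):0 a8@(1,0):0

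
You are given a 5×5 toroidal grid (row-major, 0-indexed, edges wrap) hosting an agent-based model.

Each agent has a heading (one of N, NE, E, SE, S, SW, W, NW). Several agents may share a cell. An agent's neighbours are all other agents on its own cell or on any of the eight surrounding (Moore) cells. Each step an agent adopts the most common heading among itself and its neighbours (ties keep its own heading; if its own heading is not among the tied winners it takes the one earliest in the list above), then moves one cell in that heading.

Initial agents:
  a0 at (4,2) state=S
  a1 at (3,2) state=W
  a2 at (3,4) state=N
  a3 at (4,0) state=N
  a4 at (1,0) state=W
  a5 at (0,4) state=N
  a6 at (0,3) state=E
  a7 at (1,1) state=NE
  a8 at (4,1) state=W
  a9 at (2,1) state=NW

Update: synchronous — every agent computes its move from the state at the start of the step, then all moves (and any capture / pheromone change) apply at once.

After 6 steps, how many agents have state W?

t=1: a0@(4,1):W a1@(3,1):W a2@(2,4):N a3@(3,0):N a4@(1,4):W a5@(4,4):N a6@(0,4):E a7@(0,2):NE a8@(4,0):W a9@(2,0):W
t=2: a0@(4,0):W a1@(3,0):W a2@(1,4):N a3@(3,4):W a4@(1,3):W a5@(3,4):N a6@(0,3):W a7@(4,3):NE a8@(4,4):W a9@(2,4):W
t=3: a0@(4,4):W a1@(3,4):W a2@(1,3):W a3@(3,3):W a4@(1,2):W a5@(3,3):W a6@(0,2):W a7@(4,2):W a8@(4,3):W a9@(2,3):W
t=4: a0@(4,3):W a1@(3,3):W a2@(1,2):W a3@(3,2):W a4@(1,1):W a5@(3,2):W a6@(0,1):W a7@(4,1):W a8@(4,2):W a9@(2,2):W
t=5: a0@(4,2):W a1@(3,2):W a2@(1,1):W a3@(3,1):W a4@(1,0):W a5@(3,1):W a6@(0,0):W a7@(4,0):W a8@(4,1):W a9@(2,1):W
t=6: a0@(4,1):W a1@(3,1):W a2@(1,0):W a3@(3,0):W a4@(1,4):W a5@(3,0):W a6@(0,4):W a7@(4,4):W a8@(4,0):W a9@(2,0):W

10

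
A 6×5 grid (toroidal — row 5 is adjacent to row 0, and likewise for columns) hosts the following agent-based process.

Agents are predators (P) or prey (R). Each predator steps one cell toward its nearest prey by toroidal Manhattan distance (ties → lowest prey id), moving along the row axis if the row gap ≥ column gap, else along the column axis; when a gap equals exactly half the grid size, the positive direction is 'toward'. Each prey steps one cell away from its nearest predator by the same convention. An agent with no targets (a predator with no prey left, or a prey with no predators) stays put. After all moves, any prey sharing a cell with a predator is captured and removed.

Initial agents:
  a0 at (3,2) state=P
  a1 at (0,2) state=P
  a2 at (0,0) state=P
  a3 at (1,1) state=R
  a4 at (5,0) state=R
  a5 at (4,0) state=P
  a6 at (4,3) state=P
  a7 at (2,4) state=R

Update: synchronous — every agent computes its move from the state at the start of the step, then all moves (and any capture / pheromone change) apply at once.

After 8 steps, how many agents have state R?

2

t=1: a0@(2,2):P a1@(1,2):P a2@(5,0):P a3@(2,1):R a4@(4,0):R a5@(5,0):P a6@(4,4):P a7@(2,0):R
t=2: a0@(2,1):P a1@(2,2):P a2@(4,0):P a3@(2,0):R a4@(3,0):R a5@(4,0):P a6@(4,0):P a7@(2,4):R
t=3: a0@(2,0):P a1@(2,1):P a2@(3,0):P a3@(2,4):R a5@(3,0):P a6@(3,0):P a7@(2,3):R
t=4: a0@(2,4):P a1@(2,0):P a2@(2,0):P a3@(2,3):R a5@(2,0):P a6@(2,0):P a7@(2,2):R
t=5: a0@(2,3):P a1@(2,4):P a2@(2,4):P a3@(2,2):R a5@(2,4):P a6@(2,4):P a7@(2,1):R
t=6: a0@(2,2):P a1@(2,3):P a2@(2,3):P a3@(2,1):R a5@(2,3):P a6@(2,3):P a7@(2,0):R
t=7: a0@(2,1):P a1@(2,2):P a2@(2,2):P a3@(2,0):R a5@(2,2):P a6@(2,2):P a7@(2,4):R
t=8: a0@(2,0):P a1@(2,1):P a2@(2,1):P a3@(2,4):R a5@(2,1):P a6@(2,1):P a7@(2,3):R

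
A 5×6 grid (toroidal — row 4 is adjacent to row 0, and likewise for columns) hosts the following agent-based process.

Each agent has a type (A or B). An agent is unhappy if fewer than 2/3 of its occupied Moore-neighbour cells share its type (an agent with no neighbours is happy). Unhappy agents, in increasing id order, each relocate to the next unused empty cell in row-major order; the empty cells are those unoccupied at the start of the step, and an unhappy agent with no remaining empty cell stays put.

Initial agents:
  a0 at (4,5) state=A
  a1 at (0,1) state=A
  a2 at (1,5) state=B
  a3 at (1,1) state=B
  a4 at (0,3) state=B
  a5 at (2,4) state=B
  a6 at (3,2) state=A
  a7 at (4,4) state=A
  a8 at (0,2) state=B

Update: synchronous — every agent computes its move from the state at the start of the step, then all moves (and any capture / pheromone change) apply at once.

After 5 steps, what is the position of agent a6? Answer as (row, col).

(1, 4)

t=1: a0@(4,5):A a1@(0,0):A a2@(1,5):B a3@(0,4):B a4@(0,5):B a5@(2,4):B a6@(3,2):A a7@(1,0):A a8@(0,2):B
t=2: a0@(0,1):A a1@(0,3):A a2@(1,1):B a3@(0,4):B a4@(1,2):B a5@(2,4):B a6@(3,2):A a7@(1,3):A a8@(0,2):B
t=3: a0@(0,0):A a1@(0,5):A a2@(1,1):B a3@(1,0):B a4@(1,4):B a5@(1,5):B a6@(3,2):A a7@(2,0):A a8@(2,1):B
t=4: a0@(0,1):A a1@(0,2):A a2@(0,3):B a3@(0,4):B a4@(1,2):B a5@(1,3):B a6@(2,2):A a7@(2,3):A a8@(2,4):B
t=5: a0@(0,0):A a1@(0,5):A a2@(0,3):B a3@(0,4):B a4@(1,0):B a5@(1,1):B a6@(1,4):A a7@(1,5):A a8@(2,0):B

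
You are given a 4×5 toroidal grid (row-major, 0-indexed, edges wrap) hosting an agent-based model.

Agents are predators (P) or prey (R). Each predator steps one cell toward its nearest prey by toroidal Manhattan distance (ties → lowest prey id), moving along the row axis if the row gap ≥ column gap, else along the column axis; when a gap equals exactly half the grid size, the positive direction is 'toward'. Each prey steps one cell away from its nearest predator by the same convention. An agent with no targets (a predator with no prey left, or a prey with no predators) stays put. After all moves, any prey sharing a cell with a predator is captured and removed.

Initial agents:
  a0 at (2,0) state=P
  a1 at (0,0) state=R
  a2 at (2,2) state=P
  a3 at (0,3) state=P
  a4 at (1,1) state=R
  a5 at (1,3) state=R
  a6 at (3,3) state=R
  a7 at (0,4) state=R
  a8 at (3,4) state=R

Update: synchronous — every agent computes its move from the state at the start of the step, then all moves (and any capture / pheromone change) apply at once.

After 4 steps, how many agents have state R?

5

t=1: a0@(3,0):P a2@(1,2):P a3@(1,3):P a4@(0,1):R a5@(2,3):R a6@(2,3):R a7@(0,0):R a8@(0,4):R
t=2: a0@(0,0):P a2@(0,2):P a3@(2,3):P a4@(1,1):R a5@(3,3):R a6@(3,3):R a7@(1,0):R a8@(1,4):R
t=3: a0@(1,0):P a2@(1,2):P a3@(3,3):P a4@(2,1):R a5@(0,3):R a6@(0,3):R a7@(2,0):R a8@(2,4):R
t=4: a0@(2,0):P a2@(2,2):P a3@(0,3):P a4@(3,1):R a5@(1,3):R a6@(1,3):R a7@(3,0):R a8@(3,4):R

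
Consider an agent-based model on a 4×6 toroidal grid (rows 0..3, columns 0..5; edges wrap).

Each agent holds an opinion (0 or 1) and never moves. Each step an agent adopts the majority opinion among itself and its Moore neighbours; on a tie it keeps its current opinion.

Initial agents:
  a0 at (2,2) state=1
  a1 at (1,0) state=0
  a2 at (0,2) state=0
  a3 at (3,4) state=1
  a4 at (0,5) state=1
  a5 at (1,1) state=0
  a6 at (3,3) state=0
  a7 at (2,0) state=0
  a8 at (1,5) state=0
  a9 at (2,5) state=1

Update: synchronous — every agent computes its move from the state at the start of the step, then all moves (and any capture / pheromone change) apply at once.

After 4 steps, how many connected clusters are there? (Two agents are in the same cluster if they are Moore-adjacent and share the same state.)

2

t=1: a0@(2,2):0 a1@(1,0):0 a2@(0,2):0 a3@(3,4):1 a4@(0,5):1 a5@(1,1):0 a6@(3,3):0 a7@(2,0):0 a8@(1,5):0 a9@(2,5):0
t=2: (unchanged — steady state)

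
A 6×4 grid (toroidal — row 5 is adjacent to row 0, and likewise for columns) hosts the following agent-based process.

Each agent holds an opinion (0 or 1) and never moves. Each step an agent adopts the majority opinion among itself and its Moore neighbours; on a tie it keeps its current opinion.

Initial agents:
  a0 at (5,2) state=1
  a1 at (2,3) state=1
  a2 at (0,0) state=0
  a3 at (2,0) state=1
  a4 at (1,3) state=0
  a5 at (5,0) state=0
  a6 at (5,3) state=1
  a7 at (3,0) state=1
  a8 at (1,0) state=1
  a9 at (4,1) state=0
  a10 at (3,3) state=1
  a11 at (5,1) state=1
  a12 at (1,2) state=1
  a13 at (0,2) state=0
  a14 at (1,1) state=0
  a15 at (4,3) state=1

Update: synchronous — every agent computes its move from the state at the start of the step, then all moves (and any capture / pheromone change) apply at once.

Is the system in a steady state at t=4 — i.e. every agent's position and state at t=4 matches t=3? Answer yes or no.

no

t=1: a0@(5,2):1 a1@(2,3):1 a2@(0,0):0 a3@(2,0):1 a4@(1,3):1 a5@(5,0):0 a6@(5,3):1 a7@(3,0):1 a8@(1,0):1 a9@(4,1):1 a10@(3,3):1 a11@(5,1):0 a12@(1,2):0 a13@(0,2):1 a14@(1,1):0 a15@(4,3):1
t=2: a0@(5,2):1 a1@(2,3):1 a2@(0,0):0 a3@(2,0):1 a4@(1,3):1 a5@(5,0):0 a6@(5,3):1 a7@(3,0):1 a8@(1,0):1 a9@(4,1):1 a10@(3,3):1 a11@(5,1):0 a12@(1,2):1 a13@(0,2):1 a14@(1,1):0 a15@(4,3):1
t=3: a0@(5,2):1 a1@(2,3):1 a2@(0,0):0 a3@(2,0):1 a4@(1,3):1 a5@(5,0):0 a6@(5,3):1 a7@(3,0):1 a8@(1,0):1 a9@(4,1):1 a10@(3,3):1 a11@(5,1):0 a12@(1,2):1 a13@(0,2):1 a14@(1,1):1 a15@(4,3):1
t=4: a0@(5,2):1 a1@(2,3):1 a2@(0,0):1 a3@(2,0):1 a4@(1,3):1 a5@(5,0):0 a6@(5,3):1 a7@(3,0):1 a8@(1,0):1 a9@(4,1):1 a10@(3,3):1 a11@(5,1):0 a12@(1,2):1 a13@(0,2):1 a14@(1,1):1 a15@(4,3):1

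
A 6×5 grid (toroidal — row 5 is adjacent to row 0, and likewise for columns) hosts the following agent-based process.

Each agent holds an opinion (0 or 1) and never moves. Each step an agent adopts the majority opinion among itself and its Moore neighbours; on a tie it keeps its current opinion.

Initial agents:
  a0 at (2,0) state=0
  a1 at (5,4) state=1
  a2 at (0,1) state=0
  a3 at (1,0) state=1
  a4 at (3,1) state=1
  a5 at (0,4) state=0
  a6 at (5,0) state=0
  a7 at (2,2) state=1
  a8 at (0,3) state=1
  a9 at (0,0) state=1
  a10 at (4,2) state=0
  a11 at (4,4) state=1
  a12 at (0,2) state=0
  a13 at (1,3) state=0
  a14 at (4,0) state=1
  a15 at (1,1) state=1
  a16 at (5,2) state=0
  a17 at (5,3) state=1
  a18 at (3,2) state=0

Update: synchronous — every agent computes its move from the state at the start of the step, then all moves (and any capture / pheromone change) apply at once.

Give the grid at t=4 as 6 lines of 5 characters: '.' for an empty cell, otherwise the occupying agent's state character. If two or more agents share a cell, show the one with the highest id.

11001
11.0.
1.1..
.10..
1.0.1
1.011

t=1: a0@(2,0):1 a1@(5,4):1 a2@(0,1):0 a3@(1,0):1 a4@(3,1):1 a5@(0,4):1 a6@(5,0):1 a7@(2,2):1 a8@(0,3):0 a9@(0,0):1 a10@(4,2):0 a11@(4,4):1 a12@(0,2):0 a13@(1,3):0 a14@(4,0):1 a15@(1,1):1 a16@(5,2):0 a17@(5,3):1 a18@(3,2):0
t=2: a0@(2,0):1 a1@(5,4):1 a2@(0,1):1 a3@(1,0):1 a4@(3,1):1 a5@(0,4):1 a6@(5,0):1 a7@(2,2):1 a8@(0,3):0 a9@(0,0):1 a10@(4,2):0 a11@(4,4):1 a12@(0,2):0 a13@(1,3):0 a14@(4,0):1 a15@(1,1):1 a16@(5,2):0 a17@(5,3):1 a18@(3,2):0
t=3: (unchanged — steady state)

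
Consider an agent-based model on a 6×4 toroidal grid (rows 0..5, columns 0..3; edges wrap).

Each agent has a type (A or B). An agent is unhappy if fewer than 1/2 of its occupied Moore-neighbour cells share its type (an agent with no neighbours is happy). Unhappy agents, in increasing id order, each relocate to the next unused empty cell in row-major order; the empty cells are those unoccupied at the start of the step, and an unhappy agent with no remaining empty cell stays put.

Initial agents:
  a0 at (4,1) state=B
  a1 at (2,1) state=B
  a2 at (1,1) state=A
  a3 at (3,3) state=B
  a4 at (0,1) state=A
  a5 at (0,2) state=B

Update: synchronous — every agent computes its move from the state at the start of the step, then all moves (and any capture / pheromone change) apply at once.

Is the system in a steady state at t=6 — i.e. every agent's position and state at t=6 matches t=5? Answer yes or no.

t=1: a0@(4,1):B a1@(0,0):B a2@(0,3):A a3@(3,3):B a4@(0,1):A a5@(1,0):B
t=2: a0@(4,1):B a1@(0,2):B a2@(1,1):A a3@(3,3):B a4@(1,2):A a5@(1,3):B
t=3: a0@(4,1):B a1@(0,0):B a2@(1,1):A a3@(3,3):B a4@(0,1):A a5@(1,3):B
t=4: a0@(4,1):B a1@(0,2):B a2@(1,1):A a3@(3,3):B a4@(0,1):A a5@(1,3):B
t=5: a0@(4,1):B a1@(0,0):B a2@(1,1):A a3@(3,3):B a4@(0,1):A a5@(1,3):B
t=6: a0@(4,1):B a1@(0,2):B a2@(1,1):A a3@(3,3):B a4@(0,1):A a5@(1,3):B

no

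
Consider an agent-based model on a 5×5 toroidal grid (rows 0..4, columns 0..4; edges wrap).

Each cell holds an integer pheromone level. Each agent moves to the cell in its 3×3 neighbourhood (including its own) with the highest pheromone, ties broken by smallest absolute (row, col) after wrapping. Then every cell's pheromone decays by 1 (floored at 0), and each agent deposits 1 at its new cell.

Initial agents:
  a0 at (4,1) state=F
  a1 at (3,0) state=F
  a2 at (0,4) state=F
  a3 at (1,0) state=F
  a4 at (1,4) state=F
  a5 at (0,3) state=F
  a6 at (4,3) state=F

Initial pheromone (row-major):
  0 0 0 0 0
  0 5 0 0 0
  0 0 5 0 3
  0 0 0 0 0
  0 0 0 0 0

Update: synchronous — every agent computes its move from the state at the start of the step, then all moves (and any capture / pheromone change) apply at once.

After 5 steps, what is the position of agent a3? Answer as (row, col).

t=1: a0@(0,0) a1@(2,4) a2@(0,0) a3@(1,1) a4@(2,4) a5@(0,2) a6@(0,2) | pheromone: 2 0 2 0 0 / 0 5 0 0 0 / 0 0 4 0 4 / 0 0 0 0 0 / 0 0 0 0 0
t=2: a0@(1,1) a1@(2,4) a2@(1,1) a3@(1,1) a4@(2,4) a5@(1,1) a6@(1,1) | pheromone: 1 0 1 0 0 / 0 9 0 0 0 / 0 0 3 0 5 / 0 0 0 0 0 / 0 0 0 0 0
t=3: a0@(1,1) a1@(2,4) a2@(1,1) a3@(1,1) a4@(2,4) a5@(1,1) a6@(1,1) | pheromone: 0 0 0 0 0 / 0 13 0 0 0 / 0 0 2 0 6 / 0 0 0 0 0 / 0 0 0 0 0
t=4: a0@(1,1) a1@(2,4) a2@(1,1) a3@(1,1) a4@(2,4) a5@(1,1) a6@(1,1) | pheromone: 0 0 0 0 0 / 0 17 0 0 0 / 0 0 1 0 7 / 0 0 0 0 0 / 0 0 0 0 0
t=5: a0@(1,1) a1@(2,4) a2@(1,1) a3@(1,1) a4@(2,4) a5@(1,1) a6@(1,1) | pheromone: 0 0 0 0 0 / 0 21 0 0 0 / 0 0 0 0 8 / 0 0 0 0 0 / 0 0 0 0 0

(1, 1)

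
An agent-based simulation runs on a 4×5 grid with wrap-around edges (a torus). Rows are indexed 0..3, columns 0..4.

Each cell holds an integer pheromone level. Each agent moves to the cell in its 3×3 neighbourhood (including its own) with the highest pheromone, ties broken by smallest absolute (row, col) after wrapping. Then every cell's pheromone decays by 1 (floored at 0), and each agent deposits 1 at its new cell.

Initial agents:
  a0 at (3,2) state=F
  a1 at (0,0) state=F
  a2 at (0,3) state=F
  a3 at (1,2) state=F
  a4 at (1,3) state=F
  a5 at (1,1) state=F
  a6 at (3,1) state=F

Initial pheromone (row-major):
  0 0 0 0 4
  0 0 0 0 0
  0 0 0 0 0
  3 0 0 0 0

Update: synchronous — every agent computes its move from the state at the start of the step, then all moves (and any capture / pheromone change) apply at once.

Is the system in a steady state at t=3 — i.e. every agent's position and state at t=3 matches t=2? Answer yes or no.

no

t=1: a0@(0,1) a1@(0,4) a2@(0,4) a3@(0,1) a4@(0,4) a5@(0,0) a6@(3,0) | pheromone: 1 2 0 0 6 / 0 0 0 0 0 / 0 0 0 0 0 / 3 0 0 0 0
t=2: a0@(3,0) a1@(0,4) a2@(0,4) a3@(3,0) a4@(0,4) a5@(0,4) a6@(0,4) | pheromone: 0 1 0 0 10 / 0 0 0 0 0 / 0 0 0 0 0 / 4 0 0 0 0
t=3: a0@(0,4) a1@(0,4) a2@(0,4) a3@(0,4) a4@(0,4) a5@(0,4) a6@(0,4) | pheromone: 0 0 0 0 16 / 0 0 0 0 0 / 0 0 0 0 0 / 3 0 0 0 0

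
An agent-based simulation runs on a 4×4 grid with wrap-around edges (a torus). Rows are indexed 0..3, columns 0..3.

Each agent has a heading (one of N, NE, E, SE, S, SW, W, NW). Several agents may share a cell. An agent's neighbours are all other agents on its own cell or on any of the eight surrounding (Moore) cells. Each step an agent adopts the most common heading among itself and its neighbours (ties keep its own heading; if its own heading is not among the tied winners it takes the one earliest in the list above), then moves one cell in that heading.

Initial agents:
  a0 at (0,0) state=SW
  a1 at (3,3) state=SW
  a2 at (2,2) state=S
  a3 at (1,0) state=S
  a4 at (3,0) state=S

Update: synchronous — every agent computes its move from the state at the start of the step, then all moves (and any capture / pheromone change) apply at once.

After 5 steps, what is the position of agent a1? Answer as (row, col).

(0, 2)

t=1: a0@(1,3):SW a1@(0,2):SW a2@(3,2):S a3@(2,0):S a4@(0,3):SW
t=2: a0@(2,2):SW a1@(1,1):SW a2@(0,1):SW a3@(3,0):S a4@(1,2):SW
t=3: a0@(3,1):SW a1@(2,0):SW a2@(1,0):SW a3@(0,0):S a4@(2,1):SW
t=4: a0@(0,0):SW a1@(3,3):SW a2@(2,3):SW a3@(1,3):SW a4@(3,0):SW
t=5: a0@(1,3):SW a1@(0,2):SW a2@(3,2):SW a3@(2,2):SW a4@(0,3):SW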